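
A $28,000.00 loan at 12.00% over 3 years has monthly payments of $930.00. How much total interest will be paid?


Total paid over the life of the loan = PMT × n.
Total paid = $930.00 × 36 = $33,480.00
Total interest = total paid − principal = $33,480.00 − $28,000.00 = $5,480.00

Total interest = (PMT × n) - PV = $5,480.00


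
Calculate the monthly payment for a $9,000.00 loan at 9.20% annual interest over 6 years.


Loan payment formula: PMT = PV × r / (1 − (1 + r)^(−n))
Monthly rate r = 0.092/12 ≈ 0.00766667, n = 72 months
Denominator: 1 − (1 + 0.092/12)^(−72) = 0.422989
PMT = $9,000.00 × (0.092/12) / 0.422989
PMT = $163.12 per month

PMT = PV × r / (1-(1+r)^(-n)) = $163.12/month


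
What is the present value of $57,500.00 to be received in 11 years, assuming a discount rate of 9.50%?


Present value formula: PV = FV / (1 + r)^t
PV = $57,500.00 / (1 + 0.095)^11
PV = $57,500.00 / 2.713659
PV = $21,189.10

PV = FV / (1 + r)^t = $21,189.10


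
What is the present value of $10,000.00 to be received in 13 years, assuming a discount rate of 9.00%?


Present value formula: PV = FV / (1 + r)^t
PV = $10,000.00 / (1 + 0.09)^13
PV = $10,000.00 / 3.065805
PV = $3,261.79

PV = FV / (1 + r)^t = $3,261.79


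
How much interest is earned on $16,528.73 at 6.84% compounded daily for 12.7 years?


Compound interest earned = final amount − principal.
A = P(1 + r/n)^(nt) = $16,528.73 × (1 + 0.0684/365)^(365 × 12.7) = $39,397.36
Interest = A − P = $39,397.36 − $16,528.73 = $22,868.63

Interest = A - P = $22,868.63


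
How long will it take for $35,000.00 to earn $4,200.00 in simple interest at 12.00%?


Rearrange the simple interest formula for t:
I = P × r × t  ⇒  t = I / (P × r)
t = $4,200.00 / ($35,000.00 × 0.12)
t = 1

t = I/(P×r) = 1 year


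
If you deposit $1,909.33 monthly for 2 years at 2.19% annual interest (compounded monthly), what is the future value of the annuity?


Future value of an ordinary annuity: FV = PMT × ((1 + r)^n − 1) / r
Monthly rate r = 0.0219/12 = 0.001825, n = 24
FV = $1,909.33 × ((1 + 0.0219/12)^24 − 1) / (0.0219/12)
FV = $1,909.33 × 24.510506
FV = $46,798.64

FV = PMT × ((1+r)^n - 1)/r = $46,798.64


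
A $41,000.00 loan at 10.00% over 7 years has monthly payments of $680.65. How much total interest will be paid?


Total paid over the life of the loan = PMT × n.
Total paid = $680.65 × 84 = $57,174.60
Total interest = total paid − principal = $57,174.60 − $41,000.00 = $16,174.60

Total interest = (PMT × n) - PV = $16,174.60


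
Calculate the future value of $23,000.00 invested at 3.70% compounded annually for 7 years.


Compound interest formula: A = P(1 + r/n)^(nt)
A = $23,000.00 × (1 + 0.037/1)^(1 × 7)
Growth factor: (1 + 0.037/1)^7 = 1.289589
A = $23,000.00 × 1.289589
A = $29,660.55

A = P(1 + r/n)^(nt) = $29,660.55


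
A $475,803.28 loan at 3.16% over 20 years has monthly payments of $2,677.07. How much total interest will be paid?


Total paid over the life of the loan = PMT × n.
Total paid = $2,677.07 × 240 = $642,496.80
Total interest = total paid − principal = $642,496.80 − $475,803.28 = $166,693.52

Total interest = (PMT × n) - PV = $166,693.52


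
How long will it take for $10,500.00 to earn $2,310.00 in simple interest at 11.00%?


Rearrange the simple interest formula for t:
I = P × r × t  ⇒  t = I / (P × r)
t = $2,310.00 / ($10,500.00 × 0.11)
t = 2

t = I/(P×r) = 2 years


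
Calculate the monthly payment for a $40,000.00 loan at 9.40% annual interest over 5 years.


Loan payment formula: PMT = PV × r / (1 − (1 + r)^(−n))
Monthly rate r = 0.094/12 ≈ 0.00783333, n = 60 months
Denominator: 1 − (1 + 0.094/12)^(−60) = 0.373852
PMT = $40,000.00 × (0.094/12) / 0.373852
PMT = $838.12 per month

PMT = PV × r / (1-(1+r)^(-n)) = $838.12/month


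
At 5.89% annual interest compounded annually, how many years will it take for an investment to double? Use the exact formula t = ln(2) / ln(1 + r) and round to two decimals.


Doubling condition: (1 + r)^t = 2
Take ln of both sides: t × ln(1 + r) = ln(2)
t = ln(2) / ln(1 + r)
t = 0.693147 / 0.057231
t = 12.11

t = ln(2) / ln(1 + r) = 12.11 years


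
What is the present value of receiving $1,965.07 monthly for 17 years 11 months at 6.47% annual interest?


Present value of an ordinary annuity: PV = PMT × (1 − (1 + r)^(−n)) / r
Monthly rate r = 0.0647/12 ≈ 0.00539167, n = 215
PV = $1,965.07 × (1 − (1 + 0.0647/12)^(−215)) / (0.0647/12)
PV = $1,965.07 × 127.101163
PV = $249,762.68

PV = PMT × (1-(1+r)^(-n))/r = $249,762.68


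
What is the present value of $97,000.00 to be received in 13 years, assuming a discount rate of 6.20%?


Present value formula: PV = FV / (1 + r)^t
PV = $97,000.00 / (1 + 0.062)^13
PV = $97,000.00 / 2.1858418
PV = $44,376.50

PV = FV / (1 + r)^t = $44,376.50


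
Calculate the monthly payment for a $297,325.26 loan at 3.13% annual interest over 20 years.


Loan payment formula: PMT = PV × r / (1 − (1 + r)^(−n))
Monthly rate r = 0.0313/12 ≈ 0.00260833, n = 240 months
Denominator: 1 − (1 + 0.0313/12)^(−240) = 0.464838
PMT = $297,325.26 × (0.0313/12) / 0.464838
PMT = $1,668.37 per month

PMT = PV × r / (1-(1+r)^(-n)) = $1,668.37/month


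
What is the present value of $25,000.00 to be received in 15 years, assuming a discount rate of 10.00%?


Present value formula: PV = FV / (1 + r)^t
PV = $25,000.00 / (1 + 0.1)^15
PV = $25,000.00 / 4.177248
PV = $5,984.80

PV = FV / (1 + r)^t = $5,984.80


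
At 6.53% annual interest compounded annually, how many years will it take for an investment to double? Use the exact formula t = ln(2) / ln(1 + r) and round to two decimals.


Doubling condition: (1 + r)^t = 2
Take ln of both sides: t × ln(1 + r) = ln(2)
t = ln(2) / ln(1 + r)
t = 0.693147 / 0.063256
t = 10.96

t = ln(2) / ln(1 + r) = 10.96 years


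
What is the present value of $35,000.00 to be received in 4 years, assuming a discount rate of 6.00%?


Present value formula: PV = FV / (1 + r)^t
PV = $35,000.00 / (1 + 0.06)^4
PV = $35,000.00 / 1.262477
PV = $27,723.28

PV = FV / (1 + r)^t = $27,723.28


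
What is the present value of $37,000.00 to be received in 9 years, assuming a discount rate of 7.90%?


Present value formula: PV = FV / (1 + r)^t
PV = $37,000.00 / (1 + 0.079)^9
PV = $37,000.00 / 1.982408
PV = $18,664.17

PV = FV / (1 + r)^t = $18,664.17


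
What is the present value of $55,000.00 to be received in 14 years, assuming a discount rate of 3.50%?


Present value formula: PV = FV / (1 + r)^t
PV = $55,000.00 / (1 + 0.035)^14
PV = $55,000.00 / 1.6186945
PV = $33,978.00

PV = FV / (1 + r)^t = $33,978.00


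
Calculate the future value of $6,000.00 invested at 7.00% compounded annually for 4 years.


Compound interest formula: A = P(1 + r/n)^(nt)
A = $6,000.00 × (1 + 0.07/1)^(1 × 4)
Growth factor: (1 + 0.07/1)^4 = 1.310796
A = $6,000.00 × 1.310796
A = $7,864.78

A = P(1 + r/n)^(nt) = $7,864.78


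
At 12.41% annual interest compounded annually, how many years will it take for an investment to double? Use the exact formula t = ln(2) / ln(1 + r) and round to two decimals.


Doubling condition: (1 + r)^t = 2
Take ln of both sides: t × ln(1 + r) = ln(2)
t = ln(2) / ln(1 + r)
t = 0.693147 / 0.116983
t = 5.93

t = ln(2) / ln(1 + r) = 5.93 years


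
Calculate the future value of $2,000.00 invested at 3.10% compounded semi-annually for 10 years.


Compound interest formula: A = P(1 + r/n)^(nt)
A = $2,000.00 × (1 + 0.031/2)^(2 × 10)
Growth factor: (1 + 0.031/2)^20 = 1.360187
A = $2,000.00 × 1.360187
A = $2,720.37

A = P(1 + r/n)^(nt) = $2,720.37


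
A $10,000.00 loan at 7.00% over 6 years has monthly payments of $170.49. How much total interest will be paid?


Total paid over the life of the loan = PMT × n.
Total paid = $170.49 × 72 = $12,275.28
Total interest = total paid − principal = $12,275.28 − $10,000.00 = $2,275.28

Total interest = (PMT × n) - PV = $2,275.28


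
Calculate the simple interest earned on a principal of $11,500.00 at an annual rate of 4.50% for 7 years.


Simple interest formula: I = P × r × t
I = $11,500.00 × 0.045 × 7
I = $3,622.50

I = P × r × t = $3,622.50


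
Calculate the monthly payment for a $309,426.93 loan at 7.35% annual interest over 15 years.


Loan payment formula: PMT = PV × r / (1 − (1 + r)^(−n))
Monthly rate r = 0.0735/12 = 0.006125, n = 180 months
Denominator: 1 − (1 + 0.0735/12)^(−180) = 0.666842
PMT = $309,426.93 × (0.0735/12) / 0.666842
PMT = $2,842.11 per month

PMT = PV × r / (1-(1+r)^(-n)) = $2,842.11/month


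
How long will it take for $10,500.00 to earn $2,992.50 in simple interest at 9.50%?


Rearrange the simple interest formula for t:
I = P × r × t  ⇒  t = I / (P × r)
t = $2,992.50 / ($10,500.00 × 0.095)
t = 3

t = I/(P×r) = 3 years


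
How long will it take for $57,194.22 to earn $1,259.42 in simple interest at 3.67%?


Rearrange the simple interest formula for t:
I = P × r × t  ⇒  t = I / (P × r)
t = $1,259.42 / ($57,194.22 × 0.0367)
t = 0.6

t = I/(P×r) = 0.6 years


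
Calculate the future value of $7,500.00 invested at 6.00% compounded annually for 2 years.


Compound interest formula: A = P(1 + r/n)^(nt)
A = $7,500.00 × (1 + 0.06/1)^(1 × 2)
Growth factor: (1 + 0.06/1)^2 = 1.123600
A = $7,500.00 × 1.123600
A = $8,427.00

A = P(1 + r/n)^(nt) = $8,427.00


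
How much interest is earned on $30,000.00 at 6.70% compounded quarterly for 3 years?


Compound interest earned = final amount − principal.
A = P(1 + r/n)^(nt) = $30,000.00 × (1 + 0.067/4)^(4 × 3) = $36,617.73
Interest = A − P = $36,617.73 − $30,000.00 = $6,617.73

Interest = A - P = $6,617.73


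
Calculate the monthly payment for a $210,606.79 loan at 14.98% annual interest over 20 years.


Loan payment formula: PMT = PV × r / (1 − (1 + r)^(−n))
Monthly rate r = 0.1498/12 ≈ 0.01248333, n = 240 months
Denominator: 1 − (1 + 0.1498/12)^(−240) = 0.949078
PMT = $210,606.79 × (0.1498/12) / 0.949078
PMT = $2,770.14 per month

PMT = PV × r / (1-(1+r)^(-n)) = $2,770.14/month


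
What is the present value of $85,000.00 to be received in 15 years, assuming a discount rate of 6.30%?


Present value formula: PV = FV / (1 + r)^t
PV = $85,000.00 / (1 + 0.063)^15
PV = $85,000.00 / 2.5003394
PV = $33,995.38

PV = FV / (1 + r)^t = $33,995.38


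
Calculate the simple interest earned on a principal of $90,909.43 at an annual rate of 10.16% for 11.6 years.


Simple interest formula: I = P × r × t
I = $90,909.43 × 0.1016 × 11.6
I = $107,142.22

I = P × r × t = $107,142.22


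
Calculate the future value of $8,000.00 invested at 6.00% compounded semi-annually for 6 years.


Compound interest formula: A = P(1 + r/n)^(nt)
A = $8,000.00 × (1 + 0.06/2)^(2 × 6)
Growth factor: (1 + 0.06/2)^12 = 1.425761
A = $8,000.00 × 1.425761
A = $11,406.09

A = P(1 + r/n)^(nt) = $11,406.09


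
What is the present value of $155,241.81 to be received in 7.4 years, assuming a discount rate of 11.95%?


Present value formula: PV = FV / (1 + r)^t
PV = $155,241.81 / (1 + 0.1195)^7.4
PV = $155,241.81 / 2.3055701
PV = $67,333.37

PV = FV / (1 + r)^t = $67,333.37


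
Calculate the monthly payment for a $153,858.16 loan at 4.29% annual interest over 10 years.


Loan payment formula: PMT = PV × r / (1 − (1 + r)^(−n))
Monthly rate r = 0.0429/12 = 0.003575, n = 120 months
Denominator: 1 − (1 + 0.0429/12)^(−120) = 0.348342
PMT = $153,858.16 × (0.0429/12) / 0.348342
PMT = $1,579.03 per month

PMT = PV × r / (1-(1+r)^(-n)) = $1,579.03/month


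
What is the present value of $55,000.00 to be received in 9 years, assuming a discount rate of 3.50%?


Present value formula: PV = FV / (1 + r)^t
PV = $55,000.00 / (1 + 0.035)^9
PV = $55,000.00 / 1.3628974
PV = $40,355.20

PV = FV / (1 + r)^t = $40,355.20


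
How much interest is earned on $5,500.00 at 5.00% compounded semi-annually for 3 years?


Compound interest earned = final amount − principal.
A = P(1 + r/n)^(nt) = $5,500.00 × (1 + 0.05/2)^(2 × 3) = $6,378.31
Interest = A − P = $6,378.31 − $5,500.00 = $878.31

Interest = A - P = $878.31


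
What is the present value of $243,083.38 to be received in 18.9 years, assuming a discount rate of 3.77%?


Present value formula: PV = FV / (1 + r)^t
PV = $243,083.38 / (1 + 0.0377)^18.9
PV = $243,083.38 / 2.0125994
PV = $120,780.81

PV = FV / (1 + r)^t = $120,780.81


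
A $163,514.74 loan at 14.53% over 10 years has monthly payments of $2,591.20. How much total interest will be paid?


Total paid over the life of the loan = PMT × n.
Total paid = $2,591.20 × 120 = $310,944.00
Total interest = total paid − principal = $310,944.00 − $163,514.74 = $147,429.26

Total interest = (PMT × n) - PV = $147,429.26


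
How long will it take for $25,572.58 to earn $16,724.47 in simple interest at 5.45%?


Rearrange the simple interest formula for t:
I = P × r × t  ⇒  t = I / (P × r)
t = $16,724.47 / ($25,572.58 × 0.0545)
t = 12

t = I/(P×r) = 12 years


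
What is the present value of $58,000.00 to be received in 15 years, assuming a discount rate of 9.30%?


Present value formula: PV = FV / (1 + r)^t
PV = $58,000.00 / (1 + 0.093)^15
PV = $58,000.00 / 3.795792
PV = $15,280.08

PV = FV / (1 + r)^t = $15,280.08


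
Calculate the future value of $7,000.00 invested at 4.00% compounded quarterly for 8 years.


Compound interest formula: A = P(1 + r/n)^(nt)
A = $7,000.00 × (1 + 0.04/4)^(4 × 8)
Growth factor: (1 + 0.04/4)^32 = 1.3749407
A = $7,000.00 × 1.3749407
A = $9,624.58

A = P(1 + r/n)^(nt) = $9,624.58


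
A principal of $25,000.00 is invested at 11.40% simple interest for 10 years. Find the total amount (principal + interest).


Total amount formula: A = P(1 + rt) = P + P·r·t
Interest: I = P × r × t = $25,000.00 × 0.114 × 10 = $28,500.00
A = P + I = $25,000.00 + $28,500.00 = $53,500.00

A = P + I = P(1 + rt) = $53,500.00


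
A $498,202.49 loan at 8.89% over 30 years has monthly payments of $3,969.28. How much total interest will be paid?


Total paid over the life of the loan = PMT × n.
Total paid = $3,969.28 × 360 = $1,428,940.80
Total interest = total paid − principal = $1,428,940.80 − $498,202.49 = $930,738.31

Total interest = (PMT × n) - PV = $930,738.31


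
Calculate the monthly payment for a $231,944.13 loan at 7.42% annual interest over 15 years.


Loan payment formula: PMT = PV × r / (1 − (1 + r)^(−n))
Monthly rate r = 0.0742/12 ≈ 0.00618333, n = 180 months
Denominator: 1 − (1 + 0.0742/12)^(−180) = 0.670300
PMT = $231,944.13 × (0.0742/12) / 0.670300
PMT = $2,139.62 per month

PMT = PV × r / (1-(1+r)^(-n)) = $2,139.62/month


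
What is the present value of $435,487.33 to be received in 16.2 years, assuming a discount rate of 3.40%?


Present value formula: PV = FV / (1 + r)^t
PV = $435,487.33 / (1 + 0.034)^16.2
PV = $435,487.33 / 1.7188292
PV = $253,362.77

PV = FV / (1 + r)^t = $253,362.77


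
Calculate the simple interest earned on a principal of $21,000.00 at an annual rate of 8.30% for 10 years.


Simple interest formula: I = P × r × t
I = $21,000.00 × 0.083 × 10
I = $17,430.00

I = P × r × t = $17,430.00


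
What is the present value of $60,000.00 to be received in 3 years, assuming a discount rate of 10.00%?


Present value formula: PV = FV / (1 + r)^t
PV = $60,000.00 / (1 + 0.1)^3
PV = $60,000.00 / 1.331000
PV = $45,078.89

PV = FV / (1 + r)^t = $45,078.89


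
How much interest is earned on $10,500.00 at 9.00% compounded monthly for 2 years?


Compound interest earned = final amount − principal.
A = P(1 + r/n)^(nt) = $10,500.00 × (1 + 0.09/12)^(12 × 2) = $12,562.34
Interest = A − P = $12,562.34 − $10,500.00 = $2,062.34

Interest = A - P = $2,062.34


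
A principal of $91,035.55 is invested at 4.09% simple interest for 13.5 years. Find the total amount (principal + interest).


Total amount formula: A = P(1 + rt) = P + P·r·t
Interest: I = P × r × t = $91,035.55 × 0.0409 × 13.5 = $50,265.28
A = P + I = $91,035.55 + $50,265.28 = $141,300.83

A = P + I = P(1 + rt) = $141,300.83


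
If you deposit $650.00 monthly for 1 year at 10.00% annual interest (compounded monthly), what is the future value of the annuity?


Future value of an ordinary annuity: FV = PMT × ((1 + r)^n − 1) / r
Monthly rate r = 0.1/12 ≈ 0.00833333, n = 12
FV = $650.00 × ((1 + 0.1/12)^12 − 1) / (0.1/12)
FV = $650.00 × 12.565568
FV = $8,167.62

FV = PMT × ((1+r)^n - 1)/r = $8,167.62


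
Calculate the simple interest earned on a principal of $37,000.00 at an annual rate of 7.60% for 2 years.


Simple interest formula: I = P × r × t
I = $37,000.00 × 0.076 × 2
I = $5,624.00

I = P × r × t = $5,624.00


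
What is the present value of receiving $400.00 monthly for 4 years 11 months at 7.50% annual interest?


Present value of an ordinary annuity: PV = PMT × (1 − (1 + r)^(−n)) / r
Monthly rate r = 0.075/12 = 0.00625, n = 59
PV = $400.00 × (1 − (1 + 0.075/12)^(−59)) / (0.075/12)
PV = $400.00 × 49.217216
PV = $19,686.89

PV = PMT × (1-(1+r)^(-n))/r = $19,686.89


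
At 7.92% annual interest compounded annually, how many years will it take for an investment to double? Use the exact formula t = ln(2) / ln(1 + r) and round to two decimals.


Doubling condition: (1 + r)^t = 2
Take ln of both sides: t × ln(1 + r) = ln(2)
t = ln(2) / ln(1 + r)
t = 0.693147 / 0.076220
t = 9.09

t = ln(2) / ln(1 + r) = 9.09 years


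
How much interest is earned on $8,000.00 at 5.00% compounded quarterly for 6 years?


Compound interest earned = final amount − principal.
A = P(1 + r/n)^(nt) = $8,000.00 × (1 + 0.05/4)^(4 × 6) = $10,778.81
Interest = A − P = $10,778.81 − $8,000.00 = $2,778.81

Interest = A - P = $2,778.81


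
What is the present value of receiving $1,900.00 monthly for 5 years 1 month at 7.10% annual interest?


Present value of an ordinary annuity: PV = PMT × (1 − (1 + r)^(−n)) / r
Monthly rate r = 0.071/12 ≈ 0.00591667, n = 61
PV = $1,900.00 × (1 − (1 + 0.071/12)^(−61)) / (0.071/12)
PV = $1,900.00 × 51.079641
PV = $97,051.32

PV = PMT × (1-(1+r)^(-n))/r = $97,051.32


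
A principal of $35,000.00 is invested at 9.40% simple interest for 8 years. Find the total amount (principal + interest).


Total amount formula: A = P(1 + rt) = P + P·r·t
Interest: I = P × r × t = $35,000.00 × 0.094 × 8 = $26,320.00
A = P + I = $35,000.00 + $26,320.00 = $61,320.00

A = P + I = P(1 + rt) = $61,320.00


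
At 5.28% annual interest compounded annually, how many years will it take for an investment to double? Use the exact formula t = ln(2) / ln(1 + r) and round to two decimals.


Doubling condition: (1 + r)^t = 2
Take ln of both sides: t × ln(1 + r) = ln(2)
t = ln(2) / ln(1 + r)
t = 0.693147 / 0.051453
t = 13.47

t = ln(2) / ln(1 + r) = 13.47 years


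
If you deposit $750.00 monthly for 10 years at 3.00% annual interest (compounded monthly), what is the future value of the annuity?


Future value of an ordinary annuity: FV = PMT × ((1 + r)^n − 1) / r
Monthly rate r = 0.03/12 = 0.0025, n = 120
FV = $750.00 × ((1 + 0.03/12)^120 − 1) / (0.03/12)
FV = $750.00 × 139.741419
FV = $104,806.06

FV = PMT × ((1+r)^n - 1)/r = $104,806.06


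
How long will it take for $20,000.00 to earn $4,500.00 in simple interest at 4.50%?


Rearrange the simple interest formula for t:
I = P × r × t  ⇒  t = I / (P × r)
t = $4,500.00 / ($20,000.00 × 0.045)
t = 5

t = I/(P×r) = 5 years


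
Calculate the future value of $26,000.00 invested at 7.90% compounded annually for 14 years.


Compound interest formula: A = P(1 + r/n)^(nt)
A = $26,000.00 × (1 + 0.079/1)^(1 × 14)
Growth factor: (1 + 0.079/1)^14 = 2.8993472
A = $26,000.00 × 2.8993472
A = $75,383.03

A = P(1 + r/n)^(nt) = $75,383.03


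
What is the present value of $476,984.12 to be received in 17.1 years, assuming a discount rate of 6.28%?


Present value formula: PV = FV / (1 + r)^t
PV = $476,984.12 / (1 + 0.0628)^17.1
PV = $476,984.12 / 2.83348835
PV = $168,338.13

PV = FV / (1 + r)^t = $168,338.13


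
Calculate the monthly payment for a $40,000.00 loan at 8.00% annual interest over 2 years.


Loan payment formula: PMT = PV × r / (1 − (1 + r)^(−n))
Monthly rate r = 0.08/12 ≈ 0.00666667, n = 24 months
Denominator: 1 − (1 + 0.08/12)^(−24) = 0.147404
PMT = $40,000.00 × (0.08/12) / 0.147404
PMT = $1,809.09 per month

PMT = PV × r / (1-(1+r)^(-n)) = $1,809.09/month


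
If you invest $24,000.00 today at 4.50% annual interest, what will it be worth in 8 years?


Future value formula: FV = PV × (1 + r)^t
FV = $24,000.00 × (1 + 0.045)^8
FV = $24,000.00 × 1.4221006
FV = $34,130.41

FV = PV × (1 + r)^t = $34,130.41


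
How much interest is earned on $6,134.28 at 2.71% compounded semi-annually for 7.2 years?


Compound interest earned = final amount − principal.
A = P(1 + r/n)^(nt) = $6,134.28 × (1 + 0.0271/2)^(2 × 7.2) = $7,446.19
Interest = A − P = $7,446.19 − $6,134.28 = $1,311.91

Interest = A - P = $1,311.91


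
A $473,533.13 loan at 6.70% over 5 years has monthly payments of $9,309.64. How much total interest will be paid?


Total paid over the life of the loan = PMT × n.
Total paid = $9,309.64 × 60 = $558,578.40
Total interest = total paid − principal = $558,578.40 − $473,533.13 = $85,045.27

Total interest = (PMT × n) - PV = $85,045.27


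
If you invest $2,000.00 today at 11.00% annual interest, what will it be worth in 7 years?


Future value formula: FV = PV × (1 + r)^t
FV = $2,000.00 × (1 + 0.11)^7
FV = $2,000.00 × 2.076160
FV = $4,152.32

FV = PV × (1 + r)^t = $4,152.32


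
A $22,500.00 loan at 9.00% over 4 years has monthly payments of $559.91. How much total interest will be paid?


Total paid over the life of the loan = PMT × n.
Total paid = $559.91 × 48 = $26,875.68
Total interest = total paid − principal = $26,875.68 − $22,500.00 = $4,375.68

Total interest = (PMT × n) - PV = $4,375.68


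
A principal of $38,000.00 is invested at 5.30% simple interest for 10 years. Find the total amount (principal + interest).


Total amount formula: A = P(1 + rt) = P + P·r·t
Interest: I = P × r × t = $38,000.00 × 0.053 × 10 = $20,140.00
A = P + I = $38,000.00 + $20,140.00 = $58,140.00

A = P + I = P(1 + rt) = $58,140.00


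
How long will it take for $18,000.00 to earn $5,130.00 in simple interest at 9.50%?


Rearrange the simple interest formula for t:
I = P × r × t  ⇒  t = I / (P × r)
t = $5,130.00 / ($18,000.00 × 0.095)
t = 3

t = I/(P×r) = 3 years


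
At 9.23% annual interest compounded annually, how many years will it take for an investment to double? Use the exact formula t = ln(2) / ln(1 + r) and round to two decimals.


Doubling condition: (1 + r)^t = 2
Take ln of both sides: t × ln(1 + r) = ln(2)
t = ln(2) / ln(1 + r)
t = 0.693147 / 0.088286
t = 7.85

t = ln(2) / ln(1 + r) = 7.85 years


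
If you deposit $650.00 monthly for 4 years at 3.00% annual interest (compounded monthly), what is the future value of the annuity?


Future value of an ordinary annuity: FV = PMT × ((1 + r)^n − 1) / r
Monthly rate r = 0.03/12 = 0.0025, n = 48
FV = $650.00 × ((1 + 0.03/12)^48 − 1) / (0.03/12)
FV = $650.00 × 50.931208
FV = $33,105.29

FV = PMT × ((1+r)^n - 1)/r = $33,105.29


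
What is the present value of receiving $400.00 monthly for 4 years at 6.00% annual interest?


Present value of an ordinary annuity: PV = PMT × (1 − (1 + r)^(−n)) / r
Monthly rate r = 0.06/12 = 0.005, n = 48
PV = $400.00 × (1 − (1 + 0.06/12)^(−48)) / (0.06/12)
PV = $400.00 × 42.580318
PV = $17,032.13

PV = PMT × (1-(1+r)^(-n))/r = $17,032.13


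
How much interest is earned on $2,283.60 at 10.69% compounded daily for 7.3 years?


Compound interest earned = final amount − principal.
A = P(1 + r/n)^(nt) = $2,283.60 × (1 + 0.1069/365)^(365 × 7.3) = $4,982.88
Interest = A − P = $4,982.88 − $2,283.60 = $2,699.28

Interest = A - P = $2,699.28


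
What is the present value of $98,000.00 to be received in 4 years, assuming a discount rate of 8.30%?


Present value formula: PV = FV / (1 + r)^t
PV = $98,000.00 / (1 + 0.083)^4
PV = $98,000.00 / 1.3756686
PV = $71,238.09

PV = FV / (1 + r)^t = $71,238.09


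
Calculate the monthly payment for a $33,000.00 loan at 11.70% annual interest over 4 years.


Loan payment formula: PMT = PV × r / (1 − (1 + r)^(−n))
Monthly rate r = 0.117/12 = 0.00975, n = 48 months
Denominator: 1 − (1 + 0.117/12)^(−48) = 0.372325
PMT = $33,000.00 × (0.117/12) / 0.372325
PMT = $864.16 per month

PMT = PV × r / (1-(1+r)^(-n)) = $864.16/month


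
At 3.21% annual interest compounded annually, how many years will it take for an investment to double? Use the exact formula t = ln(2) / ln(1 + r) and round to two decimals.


Doubling condition: (1 + r)^t = 2
Take ln of both sides: t × ln(1 + r) = ln(2)
t = ln(2) / ln(1 + r)
t = 0.693147 / 0.031596
t = 21.94

t = ln(2) / ln(1 + r) = 21.94 years


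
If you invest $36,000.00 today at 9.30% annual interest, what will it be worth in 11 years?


Future value formula: FV = PV × (1 + r)^t
FV = $36,000.00 × (1 + 0.093)^11
FV = $36,000.00 × 2.6596334
FV = $95,746.80

FV = PV × (1 + r)^t = $95,746.80


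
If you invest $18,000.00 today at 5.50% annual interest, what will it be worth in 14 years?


Future value formula: FV = PV × (1 + r)^t
FV = $18,000.00 × (1 + 0.055)^14
FV = $18,000.00 × 2.1160915
FV = $38,089.65

FV = PV × (1 + r)^t = $38,089.65


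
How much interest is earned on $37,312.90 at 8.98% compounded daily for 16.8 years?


Compound interest earned = final amount − principal.
A = P(1 + r/n)^(nt) = $37,312.90 × (1 + 0.0898/365)^(365 × 16.8) = $168,644.60
Interest = A − P = $168,644.60 − $37,312.90 = $131,331.70

Interest = A - P = $131,331.70


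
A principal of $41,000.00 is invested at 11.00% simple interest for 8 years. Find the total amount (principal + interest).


Total amount formula: A = P(1 + rt) = P + P·r·t
Interest: I = P × r × t = $41,000.00 × 0.11 × 8 = $36,080.00
A = P + I = $41,000.00 + $36,080.00 = $77,080.00

A = P + I = P(1 + rt) = $77,080.00


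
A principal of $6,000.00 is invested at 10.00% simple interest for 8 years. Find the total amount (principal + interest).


Total amount formula: A = P(1 + rt) = P + P·r·t
Interest: I = P × r × t = $6,000.00 × 0.1 × 8 = $4,800.00
A = P + I = $6,000.00 + $4,800.00 = $10,800.00

A = P + I = P(1 + rt) = $10,800.00


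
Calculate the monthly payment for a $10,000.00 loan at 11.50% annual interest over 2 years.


Loan payment formula: PMT = PV × r / (1 − (1 + r)^(−n))
Monthly rate r = 0.115/12 ≈ 0.00958333, n = 24 months
Denominator: 1 − (1 + 0.115/12)^(−24) = 0.204596
PMT = $10,000.00 × (0.115/12) / 0.204596
PMT = $468.40 per month

PMT = PV × r / (1-(1+r)^(-n)) = $468.40/month


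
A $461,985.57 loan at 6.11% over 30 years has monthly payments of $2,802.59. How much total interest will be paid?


Total paid over the life of the loan = PMT × n.
Total paid = $2,802.59 × 360 = $1,008,932.40
Total interest = total paid − principal = $1,008,932.40 − $461,985.57 = $546,946.83

Total interest = (PMT × n) - PV = $546,946.83


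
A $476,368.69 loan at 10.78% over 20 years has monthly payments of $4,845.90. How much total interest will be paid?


Total paid over the life of the loan = PMT × n.
Total paid = $4,845.90 × 240 = $1,163,016.00
Total interest = total paid − principal = $1,163,016.00 − $476,368.69 = $686,647.31

Total interest = (PMT × n) - PV = $686,647.31


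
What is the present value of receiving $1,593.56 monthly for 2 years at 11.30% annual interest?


Present value of an ordinary annuity: PV = PMT × (1 − (1 + r)^(−n)) / r
Monthly rate r = 0.113/12 ≈ 0.00941667, n = 24
PV = $1,593.56 × (1 − (1 + 0.113/12)^(−24)) / (0.113/12)
PV = $1,593.56 × 21.391636
PV = $34,088.86

PV = PMT × (1-(1+r)^(-n))/r = $34,088.86


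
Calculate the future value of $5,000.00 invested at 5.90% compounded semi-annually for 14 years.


Compound interest formula: A = P(1 + r/n)^(nt)
A = $5,000.00 × (1 + 0.059/2)^(2 × 14)
Growth factor: (1 + 0.059/2)^28 = 2.2570326
A = $5,000.00 × 2.2570326
A = $11,285.16

A = P(1 + r/n)^(nt) = $11,285.16


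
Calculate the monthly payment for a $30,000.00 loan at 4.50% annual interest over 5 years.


Loan payment formula: PMT = PV × r / (1 − (1 + r)^(−n))
Monthly rate r = 0.045/12 = 0.00375, n = 60 months
Denominator: 1 − (1 + 0.045/12)^(−60) = 0.201148
PMT = $30,000.00 × (0.045/12) / 0.201148
PMT = $559.29 per month

PMT = PV × r / (1-(1+r)^(-n)) = $559.29/month


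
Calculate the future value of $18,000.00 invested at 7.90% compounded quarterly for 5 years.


Compound interest formula: A = P(1 + r/n)^(nt)
A = $18,000.00 × (1 + 0.079/4)^(4 × 5)
Growth factor: (1 + 0.079/4)^20 = 1.478680
A = $18,000.00 × 1.478680
A = $26,616.24

A = P(1 + r/n)^(nt) = $26,616.24


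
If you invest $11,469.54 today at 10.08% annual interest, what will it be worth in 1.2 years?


Future value formula: FV = PV × (1 + r)^t
FV = $11,469.54 × (1 + 0.1008)^1.2
FV = $11,469.54 × 1.122148
FV = $12,870.52

FV = PV × (1 + r)^t = $12,870.52


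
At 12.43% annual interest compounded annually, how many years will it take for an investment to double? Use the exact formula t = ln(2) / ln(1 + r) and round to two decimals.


Doubling condition: (1 + r)^t = 2
Take ln of both sides: t × ln(1 + r) = ln(2)
t = ln(2) / ln(1 + r)
t = 0.693147 / 0.117161
t = 5.92

t = ln(2) / ln(1 + r) = 5.92 years


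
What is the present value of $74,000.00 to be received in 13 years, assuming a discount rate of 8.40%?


Present value formula: PV = FV / (1 + r)^t
PV = $74,000.00 / (1 + 0.084)^13
PV = $74,000.00 / 2.853518
PV = $25,932.90

PV = FV / (1 + r)^t = $25,932.90


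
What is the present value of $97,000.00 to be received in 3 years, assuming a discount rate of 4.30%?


Present value formula: PV = FV / (1 + r)^t
PV = $97,000.00 / (1 + 0.043)^3
PV = $97,000.00 / 1.1346265
PV = $85,490.69

PV = FV / (1 + r)^t = $85,490.69


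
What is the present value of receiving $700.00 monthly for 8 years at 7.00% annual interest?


Present value of an ordinary annuity: PV = PMT × (1 − (1 + r)^(−n)) / r
Monthly rate r = 0.07/12 ≈ 0.00583333, n = 96
PV = $700.00 × (1 − (1 + 0.07/12)^(−96)) / (0.07/12)
PV = $700.00 × 73.347569
PV = $51,343.30

PV = PMT × (1-(1+r)^(-n))/r = $51,343.30


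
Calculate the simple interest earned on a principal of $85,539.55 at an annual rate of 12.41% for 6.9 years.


Simple interest formula: I = P × r × t
I = $85,539.55 × 0.1241 × 6.9
I = $73,246.66

I = P × r × t = $73,246.66


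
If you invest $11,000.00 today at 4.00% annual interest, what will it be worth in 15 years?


Future value formula: FV = PV × (1 + r)^t
FV = $11,000.00 × (1 + 0.04)^15
FV = $11,000.00 × 1.800944
FV = $19,810.38

FV = PV × (1 + r)^t = $19,810.38


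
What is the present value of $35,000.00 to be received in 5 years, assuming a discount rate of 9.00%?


Present value formula: PV = FV / (1 + r)^t
PV = $35,000.00 / (1 + 0.09)^5
PV = $35,000.00 / 1.538624
PV = $22,747.60

PV = FV / (1 + r)^t = $22,747.60


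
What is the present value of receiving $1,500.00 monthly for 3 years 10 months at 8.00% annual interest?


Present value of an ordinary annuity: PV = PMT × (1 − (1 + r)^(−n)) / r
Monthly rate r = 0.08/12 ≈ 0.00666667, n = 46
PV = $1,500.00 × (1 − (1 + 0.08/12)^(−46)) / (0.08/12)
PV = $1,500.00 × 39.503226
PV = $59,254.84

PV = PMT × (1-(1+r)^(-n))/r = $59,254.84


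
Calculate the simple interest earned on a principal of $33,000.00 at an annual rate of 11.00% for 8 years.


Simple interest formula: I = P × r × t
I = $33,000.00 × 0.11 × 8
I = $29,040.00

I = P × r × t = $29,040.00


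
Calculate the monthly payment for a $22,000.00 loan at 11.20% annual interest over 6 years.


Loan payment formula: PMT = PV × r / (1 − (1 + r)^(−n))
Monthly rate r = 0.112/12 ≈ 0.00933333, n = 72 months
Denominator: 1 − (1 + 0.112/12)^(−72) = 0.487720
PMT = $22,000.00 × (0.112/12) / 0.487720
PMT = $421.01 per month

PMT = PV × r / (1-(1+r)^(-n)) = $421.01/month


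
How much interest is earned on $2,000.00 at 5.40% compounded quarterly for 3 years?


Compound interest earned = final amount − principal.
A = P(1 + r/n)^(nt) = $2,000.00 × (1 + 0.054/4)^(4 × 3) = $2,349.17
Interest = A − P = $2,349.17 − $2,000.00 = $349.17

Interest = A - P = $349.17


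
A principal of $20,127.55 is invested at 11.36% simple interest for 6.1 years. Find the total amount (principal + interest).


Total amount formula: A = P(1 + rt) = P + P·r·t
Interest: I = P × r × t = $20,127.55 × 0.1136 × 6.1 = $13,947.59
A = P + I = $20,127.55 + $13,947.59 = $34,075.14

A = P + I = P(1 + rt) = $34,075.14


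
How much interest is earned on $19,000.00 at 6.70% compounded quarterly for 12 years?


Compound interest earned = final amount − principal.
A = P(1 + r/n)^(nt) = $19,000.00 × (1 + 0.067/4)^(4 × 12) = $42,172.98
Interest = A − P = $42,172.98 − $19,000.00 = $23,172.98

Interest = A - P = $23,172.98


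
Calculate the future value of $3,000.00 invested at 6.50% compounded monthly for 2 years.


Compound interest formula: A = P(1 + r/n)^(nt)
A = $3,000.00 × (1 + 0.065/12)^(12 × 2)
Growth factor: (1 + 0.065/12)^24 = 1.138429
A = $3,000.00 × 1.138429
A = $3,415.29

A = P(1 + r/n)^(nt) = $3,415.29


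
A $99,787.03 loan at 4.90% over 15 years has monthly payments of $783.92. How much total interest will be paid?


Total paid over the life of the loan = PMT × n.
Total paid = $783.92 × 180 = $141,105.60
Total interest = total paid − principal = $141,105.60 − $99,787.03 = $41,318.57

Total interest = (PMT × n) - PV = $41,318.57


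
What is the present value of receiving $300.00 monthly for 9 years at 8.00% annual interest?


Present value of an ordinary annuity: PV = PMT × (1 − (1 + r)^(−n)) / r
Monthly rate r = 0.08/12 ≈ 0.00666667, n = 108
PV = $300.00 × (1 − (1 + 0.08/12)^(−108)) / (0.08/12)
PV = $300.00 × 76.812497
PV = $23,043.75

PV = PMT × (1-(1+r)^(-n))/r = $23,043.75


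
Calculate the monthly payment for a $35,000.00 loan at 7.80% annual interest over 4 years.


Loan payment formula: PMT = PV × r / (1 − (1 + r)^(−n))
Monthly rate r = 0.078/12 = 0.0065, n = 48 months
Denominator: 1 − (1 + 0.078/12)^(−48) = 0.267279
PMT = $35,000.00 × (0.078/12) / 0.267279
PMT = $851.17 per month

PMT = PV × r / (1-(1+r)^(-n)) = $851.17/month


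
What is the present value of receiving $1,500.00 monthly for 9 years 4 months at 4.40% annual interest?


Present value of an ordinary annuity: PV = PMT × (1 − (1 + r)^(−n)) / r
Monthly rate r = 0.044/12 ≈ 0.00366667, n = 112
PV = $1,500.00 × (1 − (1 + 0.044/12)^(−112)) / (0.044/12)
PV = $1,500.00 × 91.716476
PV = $137,574.71

PV = PMT × (1-(1+r)^(-n))/r = $137,574.71


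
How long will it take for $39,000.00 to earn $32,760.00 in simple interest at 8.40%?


Rearrange the simple interest formula for t:
I = P × r × t  ⇒  t = I / (P × r)
t = $32,760.00 / ($39,000.00 × 0.084)
t = 10

t = I/(P×r) = 10 years


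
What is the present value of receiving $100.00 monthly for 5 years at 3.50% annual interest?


Present value of an ordinary annuity: PV = PMT × (1 − (1 + r)^(−n)) / r
Monthly rate r = 0.035/12 ≈ 0.00291667, n = 60
PV = $100.00 × (1 − (1 + 0.035/12)^(−60)) / (0.035/12)
PV = $100.00 × 54.969988
PV = $5,497.00

PV = PMT × (1-(1+r)^(-n))/r = $5,497.00


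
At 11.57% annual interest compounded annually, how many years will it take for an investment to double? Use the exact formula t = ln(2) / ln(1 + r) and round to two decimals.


Doubling condition: (1 + r)^t = 2
Take ln of both sides: t × ln(1 + r) = ln(2)
t = ln(2) / ln(1 + r)
t = 0.693147 / 0.109482
t = 6.33

t = ln(2) / ln(1 + r) = 6.33 years


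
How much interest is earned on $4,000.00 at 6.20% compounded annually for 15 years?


Compound interest earned = final amount − principal.
A = P(1 + r/n)^(nt) = $4,000.00 × (1 + 0.062/1)^(1 × 15) = $9,861.15
Interest = A − P = $9,861.15 − $4,000.00 = $5,861.15

Interest = A - P = $5,861.15


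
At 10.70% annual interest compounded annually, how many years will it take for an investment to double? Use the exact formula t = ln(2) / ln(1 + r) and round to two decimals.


Doubling condition: (1 + r)^t = 2
Take ln of both sides: t × ln(1 + r) = ln(2)
t = ln(2) / ln(1 + r)
t = 0.693147 / 0.101654
t = 6.82

t = ln(2) / ln(1 + r) = 6.82 years


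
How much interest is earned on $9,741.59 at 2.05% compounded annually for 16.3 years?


Compound interest earned = final amount − principal.
A = P(1 + r/n)^(nt) = $9,741.59 × (1 + 0.0205/1)^(1 × 16.3) = $13,560.69
Interest = A − P = $13,560.69 − $9,741.59 = $3,819.10

Interest = A - P = $3,819.10


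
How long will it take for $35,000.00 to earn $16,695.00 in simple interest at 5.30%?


Rearrange the simple interest formula for t:
I = P × r × t  ⇒  t = I / (P × r)
t = $16,695.00 / ($35,000.00 × 0.053)
t = 9

t = I/(P×r) = 9 years


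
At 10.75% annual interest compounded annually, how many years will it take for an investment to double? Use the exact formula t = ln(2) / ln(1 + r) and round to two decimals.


Doubling condition: (1 + r)^t = 2
Take ln of both sides: t × ln(1 + r) = ln(2)
t = ln(2) / ln(1 + r)
t = 0.693147 / 0.102105
t = 6.79

t = ln(2) / ln(1 + r) = 6.79 years


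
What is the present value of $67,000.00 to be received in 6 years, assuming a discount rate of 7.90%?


Present value formula: PV = FV / (1 + r)^t
PV = $67,000.00 / (1 + 0.079)^6
PV = $67,000.00 / 1.5780787
PV = $42,456.69

PV = FV / (1 + r)^t = $42,456.69


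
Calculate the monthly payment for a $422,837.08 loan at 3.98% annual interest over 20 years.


Loan payment formula: PMT = PV × r / (1 − (1 + r)^(−n))
Monthly rate r = 0.0398/12 ≈ 0.00331667, n = 240 months
Denominator: 1 − (1 + 0.0398/12)^(−240) = 0.5482755
PMT = $422,837.08 × (0.0398/12) / 0.5482755
PMT = $2,557.86 per month

PMT = PV × r / (1-(1+r)^(-n)) = $2,557.86/month


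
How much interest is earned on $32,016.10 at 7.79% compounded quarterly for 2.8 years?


Compound interest earned = final amount − principal.
A = P(1 + r/n)^(nt) = $32,016.10 × (1 + 0.0779/4)^(4 × 2.8) = $39,736.18
Interest = A − P = $39,736.18 − $32,016.10 = $7,720.08

Interest = A - P = $7,720.08


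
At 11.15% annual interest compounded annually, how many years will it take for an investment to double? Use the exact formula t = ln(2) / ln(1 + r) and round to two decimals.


Doubling condition: (1 + r)^t = 2
Take ln of both sides: t × ln(1 + r) = ln(2)
t = ln(2) / ln(1 + r)
t = 0.693147 / 0.105710
t = 6.56

t = ln(2) / ln(1 + r) = 6.56 years


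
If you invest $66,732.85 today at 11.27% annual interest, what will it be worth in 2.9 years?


Future value formula: FV = PV × (1 + r)^t
FV = $66,732.85 × (1 + 0.1127)^2.9
FV = $66,732.85 × 1.3630019
FV = $90,957.00

FV = PV × (1 + r)^t = $90,957.00


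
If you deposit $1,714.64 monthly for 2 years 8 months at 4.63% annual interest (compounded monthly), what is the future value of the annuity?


Future value of an ordinary annuity: FV = PMT × ((1 + r)^n − 1) / r
Monthly rate r = 0.0463/12 ≈ 0.00385833, n = 32
FV = $1,714.64 × ((1 + 0.0463/12)^32 − 1) / (0.0463/12)
FV = $1,714.64 × 33.989682
FV = $58,280.07

FV = PMT × ((1+r)^n - 1)/r = $58,280.07


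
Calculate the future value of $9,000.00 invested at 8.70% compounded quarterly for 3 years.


Compound interest formula: A = P(1 + r/n)^(nt)
A = $9,000.00 × (1 + 0.087/4)^(4 × 3)
Growth factor: (1 + 0.087/4)^12 = 1.294600
A = $9,000.00 × 1.294600
A = $11,651.40

A = P(1 + r/n)^(nt) = $11,651.40
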